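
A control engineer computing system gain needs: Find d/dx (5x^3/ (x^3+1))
Quotient rule: (f/g)'=(f'g - fg')/g²
f=5x^3, f'=15x^2
g=x^3+1, g'=3x^2

Answer: (15x^2·(x^3+1)-15x^5)/(x^3+1)²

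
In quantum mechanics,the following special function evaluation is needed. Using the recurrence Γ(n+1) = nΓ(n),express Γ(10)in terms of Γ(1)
Γ(10) = 9Γ(9) = 9·8Γ(8) = ... = 9!·Γ(1) = 362880·Γ(1)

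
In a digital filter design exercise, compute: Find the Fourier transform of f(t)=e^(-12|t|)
Using the standard pair: F{e^(-a|t|)}=2a/(a^2+omega^2)
With a=12: F(omega)=24/(144+omega^2)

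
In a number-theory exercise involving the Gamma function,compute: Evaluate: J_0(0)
J_0(0) = 1 (Bessel function of first kind at origin)

Answer: 1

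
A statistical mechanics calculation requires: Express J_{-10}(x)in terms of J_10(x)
For integer n: J_{-n}(x)=(-1)^n J_n(x)
With n=10: J_{-10}(x)=(-1)^10 J_10(x)=J_10(x)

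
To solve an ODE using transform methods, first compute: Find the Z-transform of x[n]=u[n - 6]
Using the time-shift property: Z{u[n-6]}=z^(-6)*z/(z-1)
=z^(-5)/(z-1)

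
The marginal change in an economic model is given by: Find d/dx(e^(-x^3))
Chain rule: d/dx[e^u]=e^u · u' where u=-x^3
u'=-3x^2

Answer: -3x^2·e^(-x^3)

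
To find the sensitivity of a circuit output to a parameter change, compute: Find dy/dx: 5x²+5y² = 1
Differentiate: 10x+10y·(dy/dx)=0
dy/dx=-10x/(10y)=-1·(x/y)

Answer: dy/dx=-1·(x/y)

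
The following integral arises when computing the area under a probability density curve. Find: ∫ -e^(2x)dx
Since d/dx[e^(2x)] = 2e^(2x), we get -1/2 e^(2x) + C

Answer: (-1/2)e^(2x) + C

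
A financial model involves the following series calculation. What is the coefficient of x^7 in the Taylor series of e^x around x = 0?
Taylor series of e^x = Σ x^n/n!
Coefficient of x^7 = 1/7! = 1/5040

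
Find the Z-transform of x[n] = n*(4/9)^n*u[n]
Using the property Z{n*a^n*u[n]}=az/(z-a)^2
With a=4/9: X(z)=(4/9)z/(z - 4/9)^2, |z| > 4/9

Answer: (4/9)z/(z - 4/9)^2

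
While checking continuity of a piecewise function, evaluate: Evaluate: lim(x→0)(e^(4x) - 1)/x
L'Hôpital (0/0): lim 4e^(4x)/1=4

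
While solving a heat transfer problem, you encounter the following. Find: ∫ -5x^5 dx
Using power rule: ∫ -5x^5 dx = -5/6 x^6+C = (-5/6)x^6+C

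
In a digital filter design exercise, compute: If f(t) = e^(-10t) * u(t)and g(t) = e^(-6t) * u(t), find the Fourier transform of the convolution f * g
By the convolution theorem: F{f*g} = F(omega)*G(omega)
F(omega) = 1/(10 + j*omega), G(omega) = 1/(6 + j*omega)
F{f*g} = 1/((10 + j*omega)(6 + j*omega))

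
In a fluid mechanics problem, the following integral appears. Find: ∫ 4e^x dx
Since d/dx[e^x]=+e^x, we get 4e^x+C

Answer: 4e^x+C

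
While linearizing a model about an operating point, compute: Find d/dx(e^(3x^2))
Chain rule: d/dx[e^u]=e^u · u' where u=3x^2
u'=6x

Answer: 6x·e^(3x^2)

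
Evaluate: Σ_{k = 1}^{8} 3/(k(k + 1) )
Partial fractions: 3/(k(k+1))=3/k - 3/(k+1)
Telescoping sum: 3(1-1/9)=3·8/9

Answer: 8/3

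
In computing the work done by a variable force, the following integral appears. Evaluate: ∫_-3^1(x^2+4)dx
Step 1: Find antiderivative F(x)=(1/3)x^3+4x
Step 2: F(1) - F(-3)=13/3 - (-21)=76/3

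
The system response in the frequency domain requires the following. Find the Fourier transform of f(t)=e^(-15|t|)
Using the standard pair: F{e^(-a|t|)}=2a/(a^2+omega^2)
With a=15: F(omega)=30/(225+omega^2)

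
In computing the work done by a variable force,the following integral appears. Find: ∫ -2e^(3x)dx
Since d/dx[e^(3x)] = 3e^(3x), we get -2/3 e^(3x)+C

Answer: (-2/3)e^(3x)+C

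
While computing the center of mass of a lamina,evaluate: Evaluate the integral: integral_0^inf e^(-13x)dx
integral_0^inf e^(-13x) dx=[-1/13 * e^(-13x)]_0^inf
=0 - (-1/13)=1/13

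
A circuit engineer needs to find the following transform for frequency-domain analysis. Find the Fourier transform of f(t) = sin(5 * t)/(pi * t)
sin(W*t)/(pi*t) = (W/pi)*sinc(W*t/pi) is the impulse response of the ideal low-pass filter with cutoff W (here W = 5).
Its Fourier transform is a rectangular function:
F(omega) = 1 for |omega| < 5, 0 otherwise

Answer: rect(omega/10) [i.e., 1 for |omega| < 5, 0 otherwise]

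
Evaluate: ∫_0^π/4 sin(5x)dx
Antiderivative: -cos(5x)/5
Evaluate at bounds: [-cos(5·π/4)/5] - [-cos(5·0)/5]
=(-(-√2/2) + (1))/5=1/5 + √2/10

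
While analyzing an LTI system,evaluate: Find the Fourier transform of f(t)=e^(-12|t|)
Using the standard pair: F{e^(-a|t|)}=2a/(a^2 + omega^2)
With a=12: F(omega)=24/(144 + omega^2)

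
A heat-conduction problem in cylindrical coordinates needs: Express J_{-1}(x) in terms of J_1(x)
For integer n: J_{-n}(x) = (-1)^n J_n(x)
With n = 1: J_{-1}(x) = (-1)^1 J_1(x) = -J_1(x)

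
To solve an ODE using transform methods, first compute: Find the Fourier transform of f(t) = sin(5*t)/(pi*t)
sin(W * t)/(pi * t) = (W/pi) * sinc(W * t/pi) is the impulse response of the ideal low-pass filter with cutoff W (here W = 5).
Its Fourier transform is a rectangular function:
F(omega) = 1 for |omega| < 5, 0 otherwise

Answer: rect(omega/10) [i.e., 1 for |omega| < 5, 0 otherwise]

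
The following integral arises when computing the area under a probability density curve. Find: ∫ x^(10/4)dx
Power rule: ∫ x^(5/2) dx=x^(7/2)/(7/2) + C

Answer: (2/7)·x^(7/2) + C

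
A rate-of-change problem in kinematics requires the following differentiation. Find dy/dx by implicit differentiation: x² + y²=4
Differentiate both sides: 2x+2y·(dy/dx)=0
Solve: dy/dx=-2x/(2y)=-x/y

Answer: dy/dx=-x/y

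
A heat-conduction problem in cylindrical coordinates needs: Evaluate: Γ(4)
Γ(n) = (n-1)! for positive integers
Γ(4) = 3! = 6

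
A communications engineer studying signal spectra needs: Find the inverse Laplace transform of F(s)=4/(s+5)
L^(-1){4/(s-a)} = c·e^(at)
Here a = -5, c = 4

Answer: 4e^(-5t)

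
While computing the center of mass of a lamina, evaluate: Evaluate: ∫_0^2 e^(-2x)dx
Antiderivative: (1/(-2))e^(-2x)
Evaluate: (1/(-2))(e^-4 - 1)

Answer: (e^-4 - 1)/(-2)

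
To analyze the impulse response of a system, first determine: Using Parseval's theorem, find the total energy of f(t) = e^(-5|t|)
Parseval's theorem: E = integral |f(t)|^2 dt = (1/2pi) integral |F(omega)|^2 domega
E = integral_{-inf}^{inf} e^(-10|t|) dt = 2*integral_0^inf e^(-10t) dt = 2/(2*5) = 1/5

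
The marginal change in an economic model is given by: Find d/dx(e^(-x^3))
Chain rule: d/dx[e^u] = e^u · u' where u = -x^3
u' = -3x^2

Answer: -3x^2·e^(-x^3)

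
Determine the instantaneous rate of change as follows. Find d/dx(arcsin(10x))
d/dx[arcsin(u)] = u'/√(1-u²), u = 10x, u' = 10

Answer: 10/√(1-100x²)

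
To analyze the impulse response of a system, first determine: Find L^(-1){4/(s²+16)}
L^(-1){w/(s² + w²)} = sin(wt)
Here w = 4

Answer: sin(4t)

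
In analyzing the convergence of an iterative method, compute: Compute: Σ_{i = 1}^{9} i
Using formula: Σ i^1 = n(n + 1)/2 = 9·10/2 = 45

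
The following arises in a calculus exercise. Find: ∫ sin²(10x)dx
Using identity sin²(u) = (1 - cos(2u))/2:
∫ (1 - cos(20x))/2 dx = x/2 - sin(20x)/40 + C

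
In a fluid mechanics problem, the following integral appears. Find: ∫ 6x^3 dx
Using power rule: ∫ 6x^3 dx=6/4 x^4+C=(3/2)x^4+C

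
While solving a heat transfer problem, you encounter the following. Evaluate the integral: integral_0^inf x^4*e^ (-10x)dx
This is a Gamma integral. Substitute u = 10x (du = 10 dx):
integral_0^inf x^4*e^(-10x) dx = (1/10^5) integral_0^inf u^4*e^(-u) du
= Gamma(5)/10^5 = 4!/10^5 = 24/100000

Answer: 3/12500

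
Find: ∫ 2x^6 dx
Using power rule: ∫ 2x^6 dx = 2/7 x^7 + C = (2/7)x^7 + C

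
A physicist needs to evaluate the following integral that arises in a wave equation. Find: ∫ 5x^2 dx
Using power rule: ∫ 5x^2 dx = 5/3 x^3 + C = (5/3)x^3 + C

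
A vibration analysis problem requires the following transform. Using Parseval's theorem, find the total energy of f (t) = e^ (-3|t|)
Parseval's theorem: E = integral |f(t)|^2 dt = (1/2pi) integral |F(omega)|^2 domega
E = integral_{-inf}^{inf} e^(-6|t|) dt = 2 * integral_0^inf e^(-6t) dt = 2/(2 * 3) = 1/3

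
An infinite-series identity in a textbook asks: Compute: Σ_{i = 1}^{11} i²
Using formula: Σ i^2=n(n+1)(2n+1)/6=11·12·23/6=506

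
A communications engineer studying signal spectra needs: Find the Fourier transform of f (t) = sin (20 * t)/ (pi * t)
sin(W * t)/(pi * t) = (W/pi) * sinc(W * t/pi) is the impulse response of the ideal low-pass filter with cutoff W (here W = 20).
Its Fourier transform is a rectangular function:
F(omega) = 1 for |omega| < 20, 0 otherwise

Answer: rect(omega/40) [i.e., 1 for |omega| < 20, 0 otherwise]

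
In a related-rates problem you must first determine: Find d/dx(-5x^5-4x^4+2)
Power rule: d/dx(ax^n)=n·a·x^(n-1)
Term by term: -25·x^4-16·x^3

Answer: -25x^4-16x^3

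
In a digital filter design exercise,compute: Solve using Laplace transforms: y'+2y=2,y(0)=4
Take L of both sides: sY(s) - 4 + 2Y(s)=2/s
Y(s)(s + 2)=2/s + 4
Y(s)=2/(s(s + 2)) + 4/(s + 2)
Partial fractions: 2/(s(s + 2))=1/s - 1/(s + 2)
So Y(s)=1/s + 3/(s + 2)
Inverse transform (L^(-1){1/s}=1, L^(-1){1/(s + 2)}=e^(-2t)):

Answer: y(t)=1 + 3·e^(-2t)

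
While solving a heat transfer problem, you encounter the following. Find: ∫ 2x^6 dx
Using power rule: ∫ 2x^6 dx = 2/7 x^7 + C = (2/7)x^7 + C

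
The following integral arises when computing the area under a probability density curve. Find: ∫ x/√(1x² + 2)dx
Let u=x²+2, du=2x dx
∫ (1/2)·u^(-1/2) du=√u+C

Answer: √(x²+2)+C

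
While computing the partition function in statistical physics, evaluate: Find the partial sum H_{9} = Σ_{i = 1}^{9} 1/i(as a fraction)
H_9 = 1+1/2+1/3+...+1/9
= 7129/2520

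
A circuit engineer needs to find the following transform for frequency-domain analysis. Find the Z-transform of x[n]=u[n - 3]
Using the time-shift property: Z{u[n-3]}=z^(-3)*z/(z-1)
=z^(-2)/(z-1)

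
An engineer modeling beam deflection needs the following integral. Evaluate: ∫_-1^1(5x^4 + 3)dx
Step 1: Find antiderivative F(x) = x^5 + 3x
Step 2: F(1) - F(-1) = 4 - (-4) = 8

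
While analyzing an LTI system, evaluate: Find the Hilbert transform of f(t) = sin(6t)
The Hilbert transform shifts each frequency component by -pi/2.
H{sin(wt)} = -cos(wt)
With w = 6: H{sin(6t)} = -cos(6t)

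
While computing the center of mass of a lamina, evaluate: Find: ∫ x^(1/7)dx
Power rule: ∫ x^(1/7) dx = x^(8/7)/(8/7)+C

Answer: (7/8)·x^(8/7)+C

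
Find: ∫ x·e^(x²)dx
Let u=x², du=2x dx
∫ (1/2)e^u du=e^u/2+C

Answer: e^(x²)/2+C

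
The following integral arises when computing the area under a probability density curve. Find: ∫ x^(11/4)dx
Power rule: ∫ x^(11/4) dx=x^(15/4)/(15/4) + C

Answer: (4/15)·x^(15/4) + C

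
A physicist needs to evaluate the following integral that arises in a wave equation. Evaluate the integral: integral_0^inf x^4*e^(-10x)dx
This is a Gamma integral. Substitute u = 10x (du = 10 dx):
integral_0^inf x^4 * e^(-10x) dx = (1/10^5) integral_0^inf u^4 * e^(-u) du
= Gamma(5)/10^5 = 4!/10^5 = 24/100000

Answer: 3/12500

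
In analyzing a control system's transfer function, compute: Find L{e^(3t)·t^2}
First shifting: L{e^(at)f(t)}=F(s-a)
L{t^2}=2/s^3
Shift s → s-3: 2/(s-3)^3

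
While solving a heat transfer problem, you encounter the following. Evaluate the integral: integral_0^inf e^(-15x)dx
integral_0^inf e^(-15x) dx=[-1/15*e^(-15x)]_0^inf
=0 - (-1/15)=1/15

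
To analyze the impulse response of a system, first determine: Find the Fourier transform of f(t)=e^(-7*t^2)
The Fourier transform of a Gaussian e^(-a * t^2) is sqrt(pi/a) * e^(-omega^2/(4a)).
With a=7: F(omega)=sqrt(pi/7) * e^(-omega^2/28)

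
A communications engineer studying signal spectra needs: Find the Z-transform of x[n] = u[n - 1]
Using the time-shift property: Z{u[n-1]} = z^(-1) * z/(z-1)
= z^(0)/(z-1)

Answer: 1/(z-1)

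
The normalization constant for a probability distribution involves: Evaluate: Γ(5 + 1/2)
Γ(n+1/2) = (2n)!√π/(4^n·n!)
= 3628800√π/(1024·120) = (945/32)·√π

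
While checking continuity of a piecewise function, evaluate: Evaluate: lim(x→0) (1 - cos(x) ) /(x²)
Using 1-cos(u) ≈ u²/2 for small u:
(1-cos(x)) ≈ (x)²/2=1x²/2
So limit=1/(2·1)=1/2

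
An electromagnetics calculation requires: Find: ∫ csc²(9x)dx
Since d/dx[-cot(9x)] = 9csc²(9x), integral = -cot(9x)/9 + C

Answer: (-1/9)cot(9x) + C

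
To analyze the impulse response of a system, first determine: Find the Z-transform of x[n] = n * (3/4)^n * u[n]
Using the property Z{n*a^n*u[n]}=az/(z-a)^2
With a=3/4: X(z)=(3/4)z/(z - 3/4)^2, |z| > 3/4

Answer: (3/4)z/(z - 3/4)^2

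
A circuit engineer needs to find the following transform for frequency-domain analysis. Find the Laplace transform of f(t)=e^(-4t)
L{e^(at)} = 1/(s-a)
L{e^(-4t)} = 1/(s + 4)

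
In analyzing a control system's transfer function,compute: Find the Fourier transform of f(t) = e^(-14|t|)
Using the standard pair: F{e^(-a|t|)}=2a/(a^2+omega^2)
With a=14: F(omega)=28/(196+omega^2)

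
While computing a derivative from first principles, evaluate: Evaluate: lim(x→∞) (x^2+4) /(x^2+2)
Divide numerator and denominator by x^2:
lim (1 + 4/x^2)/(1 + 2/x^2)=1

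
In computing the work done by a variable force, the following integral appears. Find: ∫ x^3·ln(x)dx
By parts: u = ln(x), dv = x^3 dx
du = 1/x dx, v = x^4/4
= x^4·ln(x)/4 - ∫ x^3/4 dx
= x^4·ln(x)/4 - x^4/16+C

Answer: x^4(ln(x)/4-1/16)+C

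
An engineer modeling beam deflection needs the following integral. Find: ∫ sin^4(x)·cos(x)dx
Let u=sin(x), du=cos(x) dx
∫ u^4 du=u^5/5+C

Answer: sin^5(x)/5+C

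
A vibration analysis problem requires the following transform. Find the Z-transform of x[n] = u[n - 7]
Using the time-shift property: Z{u[n-7]}=z^(-7)*z/(z-1)
=z^(-6)/(z-1)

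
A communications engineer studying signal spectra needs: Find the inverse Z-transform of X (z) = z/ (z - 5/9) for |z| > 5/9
Standard pair: z/(z-a) <-> a^n * u[n] for causal signals
With a=5/9: x[n]=(5/9)^n * u[n]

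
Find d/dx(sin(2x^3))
Chain rule: d/dx[sin(u)] = cos(u)·u' where u = 2x^3
u' = 6x^2

Answer: 6x^2·cos(2x^3)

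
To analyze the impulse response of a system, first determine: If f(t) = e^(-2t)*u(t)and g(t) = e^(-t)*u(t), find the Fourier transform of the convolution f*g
By the convolution theorem: F{f * g} = F(omega) * G(omega)
F(omega) = 1/(2+j * omega), G(omega) = 1/(1+j * omega)
F{f * g} = 1/((2+j * omega)(1+j * omega))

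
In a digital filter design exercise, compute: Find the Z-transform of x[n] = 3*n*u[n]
Z{n*u[n]} = z/(z-1)^2
By linearity: Z{3*n*u[n]} = 3z/(z-1)^2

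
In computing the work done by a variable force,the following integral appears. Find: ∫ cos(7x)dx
Using substitution u = 7x: ∫ cos(u) du/7 = sin(u)/7+C

Answer: (1/7)sin(7x)+C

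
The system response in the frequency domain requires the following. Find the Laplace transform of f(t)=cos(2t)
L{cos(wt)}=s/(s² + w²)
L{cos(2t)}=s/(s² + 4)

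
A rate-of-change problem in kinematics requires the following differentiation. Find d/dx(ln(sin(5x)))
Chain rule: d/dx[ln(u)]=u'/u where u=sin(5x)
u'=5cos(5x)

Answer: (5cos(5x))/(sin(5x))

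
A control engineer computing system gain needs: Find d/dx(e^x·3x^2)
Product rule: (fg)' = f'g + fg'
f = e^x, f' = e^x
g = 3x^2, g' = 6x

Answer: 3·e^x·x^2 + 6·e^x·x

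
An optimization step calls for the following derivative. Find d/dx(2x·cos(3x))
Product rule: (fg)' = f'g+fg'
f = 2x, f' = 2
g = cos(3x), g' = -3·sin(3x)

Answer: 2·cos(3x)-6x·sin(3x)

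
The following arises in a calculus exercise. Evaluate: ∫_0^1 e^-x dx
Antiderivative: -e^-x
Evaluate: -(e^-1 - 1)

Answer: (e^-1 - 1)/(-1)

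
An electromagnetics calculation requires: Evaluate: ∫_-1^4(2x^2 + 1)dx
Step 1: Find antiderivative F(x) = (2/3)x^3+x
Step 2: F(4) - F(-1) = 140/3 - (-5/3) = 145/3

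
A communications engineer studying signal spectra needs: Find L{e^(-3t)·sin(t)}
First shifting: L{e^(at)f(t)}=F(s-a)
L{sin(t)}=1/(s²+1)
Shift: 1/((s+3)²+1)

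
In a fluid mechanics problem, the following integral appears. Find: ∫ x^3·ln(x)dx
By parts: u = ln(x), dv = x^3 dx
du = 1/x dx, v = x^4/4
= x^4·ln(x)/4 - ∫ x^3/4 dx
= x^4·ln(x)/4 - x^4/16 + C

Answer: x^4(ln(x)/4 - 1/16) + C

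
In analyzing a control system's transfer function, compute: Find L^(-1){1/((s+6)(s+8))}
Partial fractions: 1/((s + 6)(s + 8)) = A/(s + 6) + B/(s + 8)
Cover-up: A = 1/(s + 8)|_{s = -6} = 1/2; B = 1/(s + 6)|_{s = -8} = -1/2
L^(-1) = (1/2)e^(-6t) - (1/2)e^(-8t)

Answer: (1/2)(e^(-6t) - e^(-8t))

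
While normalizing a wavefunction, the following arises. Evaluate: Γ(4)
Γ(n)=(n-1)! for positive integers
Γ(4)=3!=6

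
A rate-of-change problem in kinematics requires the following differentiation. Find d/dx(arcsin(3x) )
d/dx[arcsin(u)]=u'/√(1-u²), u=3x, u'=3

Answer: 3/√(1-9x²)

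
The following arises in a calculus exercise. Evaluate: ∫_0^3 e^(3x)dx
Antiderivative: (1/3)e^(3x)
Evaluate: (1/3)(e^9-1)

Answer: (e^9-1)/3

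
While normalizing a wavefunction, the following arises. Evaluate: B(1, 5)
B(x,y) = Γ(x)Γ(y)/Γ(x + y) = (x-1)!(y-1)!/(x + y-1)!
B(1,5) = 0!·4!/5! = 1/5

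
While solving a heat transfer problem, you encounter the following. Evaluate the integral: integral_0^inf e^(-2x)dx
integral_0^inf e^(-2x) dx=[-1/2 * e^(-2x)]_0^inf
=0 - (-1/2)=1/2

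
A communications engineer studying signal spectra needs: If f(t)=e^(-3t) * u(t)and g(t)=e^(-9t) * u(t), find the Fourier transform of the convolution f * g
By the convolution theorem: F{f * g}=F(omega) * G(omega)
F(omega)=1/(3+j * omega), G(omega)=1/(9+j * omega)
F{f * g}=1/((3+j * omega)(9+j * omega))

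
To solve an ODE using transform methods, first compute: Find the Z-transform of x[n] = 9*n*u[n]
Z{n*u[n]}=z/(z-1)^2
By linearity: Z{9*n*u[n]}=9z/(z-1)^2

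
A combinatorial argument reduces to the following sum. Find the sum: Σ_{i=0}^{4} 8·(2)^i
Geometric series: S = a(1 - r^n)/(1 - r)
a = 8, r = 2, n = 5
S = 8(1-32)/-1 = 248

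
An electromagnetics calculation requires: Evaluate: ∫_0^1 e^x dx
Antiderivative: e^x
Evaluate: (e^1 - 1)

Answer: e^1 - 1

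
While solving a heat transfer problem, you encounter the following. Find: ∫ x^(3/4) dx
Power rule: ∫ x^(3/4) dx = x^(7/4)/(7/4) + C

Answer: (4/7)·x^(7/4) + C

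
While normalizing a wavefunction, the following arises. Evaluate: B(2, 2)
B(x,y) = Γ(x)Γ(y)/Γ(x + y) = (x-1)!(y-1)!/(x + y-1)!
B(2,2) = 1!·1!/3! = 1/6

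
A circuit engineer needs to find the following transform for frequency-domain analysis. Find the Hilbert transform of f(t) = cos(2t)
The Hilbert transform shifts each frequency component by -pi/2.
H{cos(wt)} = sin(wt)
With w = 2: H{cos(2t)} = sin(2t)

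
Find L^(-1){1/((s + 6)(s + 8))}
Partial fractions: 1/((s + 6)(s + 8)) = A/(s + 6) + B/(s + 8)
Cover-up: A = 1/(s + 8)|_{s = -6} = 1/2; B = 1/(s + 6)|_{s = -8} = -1/2
L^(-1) = (1/2)e^(-6t) - (1/2)e^(-8t)

Answer: (1/2)(e^(-6t) - e^(-8t))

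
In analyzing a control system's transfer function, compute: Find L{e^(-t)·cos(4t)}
First shifting: L{e^(at)f(t)} = F(s-a)
L{cos(4t)} = s/(s²+16)
Shift: (s+1)/((s+1)²+16)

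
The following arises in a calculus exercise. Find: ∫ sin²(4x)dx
Using identity sin²(u)=(1 - cos(2u))/2:
∫ (1 - cos(8x))/2 dx=x/2 - sin(8x)/16 + C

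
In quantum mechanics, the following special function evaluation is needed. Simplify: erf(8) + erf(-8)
erf is odd: erf(-8)=-erf(8)
erf(8)+erf(-8)=erf(8) - erf(8)=0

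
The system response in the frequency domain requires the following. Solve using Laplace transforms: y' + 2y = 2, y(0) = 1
Take L of both sides: sY(s) - 1 + 2Y(s) = 2/s
Y(s)(s + 2) = 2/s + 1
Y(s) = 2/(s(s + 2)) + 1/(s + 2)
Partial fractions: 2/(s(s + 2)) = 1/s - 1/(s + 2)
So Y(s) = 1/s
Inverse transform (L^(-1){1/s} = 1, L^(-1){1/(s + 2)} = e^(-2t)):

Answer: y(t) = 1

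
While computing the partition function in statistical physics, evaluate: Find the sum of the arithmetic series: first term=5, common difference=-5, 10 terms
Last term: a_n=5+(10-1)·-5=-40
Sum=n(a_1+a_n)/2=10(5+(-40))/2=-175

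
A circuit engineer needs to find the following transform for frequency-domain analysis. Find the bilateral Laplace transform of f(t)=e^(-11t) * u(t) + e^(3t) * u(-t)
For e^(-11t) * u(t): L = 1/(s + 11), Re(s) > -11
For e^(3t) * u(-t): L = -1/(s-3), Re(s) < 3
Combined: F(s) = 1/(s + 11) - 1/(s-3), -11 < Re(s) < 3

Answer: 1/(s + 11) - 1/(s-3), ROC: -11 < Re(s) < 3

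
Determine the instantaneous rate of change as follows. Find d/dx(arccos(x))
d/dx[arccos(u)]=-u'/√(1-u²), u=x, u'=1

Answer: -1/√(1-x²)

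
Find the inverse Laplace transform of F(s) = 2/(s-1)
L^(-1){2/(s-a)} = c·e^(at)
Here a = 1, c = 2

Answer: 2e^(t)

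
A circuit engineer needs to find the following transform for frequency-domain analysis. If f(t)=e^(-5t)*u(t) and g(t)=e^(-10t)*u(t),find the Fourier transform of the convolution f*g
By the convolution theorem: F{f*g} = F(omega)*G(omega)
F(omega) = 1/(5+j*omega), G(omega) = 1/(10+j*omega)
F{f*g} = 1/((5+j*omega)(10+j*omega))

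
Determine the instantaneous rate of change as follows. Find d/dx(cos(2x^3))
Chain rule: d/dx[cos(u)] = -sin(u)·u' where u = 2x^3
u' = 6x^2

Answer: -6x^2·sin(2x^3)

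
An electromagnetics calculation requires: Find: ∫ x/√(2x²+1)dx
Let u = 2x² + 1, du = 4x dx
∫ (1/4)·u^(-1/2) du = √u/2 + C

Answer: √(2x² + 1)/2 + C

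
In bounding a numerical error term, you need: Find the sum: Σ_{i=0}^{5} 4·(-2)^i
Geometric series: S=a(1 - r^n)/(1 - r)
a=4, r=-2, n=6
S=4(1 - 64)/3=-84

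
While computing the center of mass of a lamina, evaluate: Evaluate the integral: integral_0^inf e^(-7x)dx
integral_0^inf e^(-7x) dx=[-1/7 * e^(-7x)]_0^inf
=0 - (-1/7)=1/7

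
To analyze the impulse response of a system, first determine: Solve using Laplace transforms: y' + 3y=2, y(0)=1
Take L of both sides: sY(s) - 1 + 3Y(s) = 2/s
Y(s)(s + 3) = 2/s + 1
Y(s) = 2/(s(s + 3)) + 1/(s + 3)
Partial fractions: 2/(s(s + 3)) = (2/3)/s - (2/3)/(s + 3)
So Y(s) = (2/3)/s + (1/3)/(s + 3)
Inverse transform (L^(-1){1/s} = 1, L^(-1){1/(s + 3)} = e^(-3t)):

Answer: y(t) = 2/3 + (1/3)·e^(-3t)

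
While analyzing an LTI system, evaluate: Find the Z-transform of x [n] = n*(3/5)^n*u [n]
Using the property Z{n * a^n * u[n]} = az/(z-a)^2
With a = 3/5: X(z) = (3/5)z/(z - 3/5)^2, |z| > 3/5

Answer: (3/5)z/(z - 3/5)^2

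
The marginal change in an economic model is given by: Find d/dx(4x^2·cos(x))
Product rule: (fg)'=f'g+fg'
f=4x^2, f'=8x
g=cos(x), g'=-sin(x)

Answer: 8x·cos(x)-4x^2·sin(x)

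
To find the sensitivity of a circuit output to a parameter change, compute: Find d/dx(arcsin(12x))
d/dx[arcsin(u)]=u'/√(1-u²), u=12x, u'=12

Answer: 12/√(1-144x²)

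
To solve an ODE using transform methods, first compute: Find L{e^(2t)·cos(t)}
First shifting: L{e^(at)f(t)}=F(s-a)
L{cos(t)}=s/(s²+1)
Shift: (s-2)/((s-2)²+1)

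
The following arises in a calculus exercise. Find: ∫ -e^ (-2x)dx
Since d/dx[e^(-2x)]=-2e^(-2x), we get 1/2 e^(-2x)+C

Answer: (1/2)e^(-2x)+C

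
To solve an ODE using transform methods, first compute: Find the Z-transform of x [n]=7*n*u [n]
Z{n * u[n]} = z/(z-1)^2
By linearity: Z{7 * n * u[n]} = 7z/(z-1)^2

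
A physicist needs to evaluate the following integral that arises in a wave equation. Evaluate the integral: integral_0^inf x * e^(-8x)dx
This is a Gamma integral. Substitute u=8x (du=8 dx):
integral_0^inf x * e^(-8x) dx=(1/8^2) integral_0^inf u^1 * e^(-u) du
=Gamma(2)/8^2=1!/8^2=1/64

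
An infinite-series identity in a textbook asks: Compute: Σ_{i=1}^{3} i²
Using formula: Σ i^2=n(n + 1)(2n + 1)/6=3·4·7/6=14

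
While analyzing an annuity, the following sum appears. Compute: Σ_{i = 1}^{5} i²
Using formula: Σ i^2 = n(n + 1)(2n + 1)/6 = 5·6·11/6 = 55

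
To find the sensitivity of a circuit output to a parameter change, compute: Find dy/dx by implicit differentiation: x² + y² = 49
Differentiate both sides: 2x+2y·(dy/dx)=0
Solve: dy/dx=-2x/(2y)=-x/y

Answer: dy/dx=-x/y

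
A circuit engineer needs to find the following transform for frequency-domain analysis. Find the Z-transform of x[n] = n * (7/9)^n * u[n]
Using the property Z{n * a^n * u[n]}=az/(z-a)^2
With a=7/9: X(z)=(7/9)z/(z - 7/9)^2, |z| > 7/9

Answer: (7/9)z/(z - 7/9)^2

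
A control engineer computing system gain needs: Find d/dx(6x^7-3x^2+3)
Power rule: d/dx(ax^n)=n·a·x^(n-1)
Term by term: 42·x^6 - 6·x

Answer: 42x^6 - 6x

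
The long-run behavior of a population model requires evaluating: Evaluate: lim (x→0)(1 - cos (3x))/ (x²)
Using 1-cos(u) ≈ u²/2 for small u:
(1-cos(3x)) ≈ (3x)²/2=9x²/2
So limit=9/(2·1)=9/2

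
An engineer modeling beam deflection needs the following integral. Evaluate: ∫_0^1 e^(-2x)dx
Antiderivative: (1/(-2))e^(-2x)
Evaluate: (1/(-2))(e^-2 - 1)

Answer: (e^-2 - 1)/(-2)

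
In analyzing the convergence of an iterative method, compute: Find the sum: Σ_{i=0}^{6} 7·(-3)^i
Geometric series: S = a(1 - r^n)/(1 - r)
a = 7, r = -3, n = 7
S = 7(1+2187)/4 = 3829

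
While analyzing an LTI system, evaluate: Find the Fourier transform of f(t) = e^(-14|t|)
Using the standard pair: F{e^(-a|t|)}=2a/(a^2 + omega^2)
With a=14: F(omega)=28/(196 + omega^2)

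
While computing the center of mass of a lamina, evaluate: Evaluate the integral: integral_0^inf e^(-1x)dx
integral_0^inf e^(-1x) dx = [-1/1 * e^(-1x)]_0^inf
= 0 - (-1/1) = 1/1

Answer: 1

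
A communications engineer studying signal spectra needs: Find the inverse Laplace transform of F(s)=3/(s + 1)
L^(-1){3/(s-a)} = c·e^(at)
Here a = -1, c = 3

Answer: 3e^(-t)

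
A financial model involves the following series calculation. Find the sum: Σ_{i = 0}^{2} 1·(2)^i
Geometric series: S=a(1 - r^n)/(1 - r)
a=1, r=2, n=3
S=1(1 - 8)/-1=7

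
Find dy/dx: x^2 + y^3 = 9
Differentiate: 2x+3y^2·(dy/dx)=0
dy/dx=-2x/(3y^2)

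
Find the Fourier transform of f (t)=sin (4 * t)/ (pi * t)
sin(W*t)/(pi*t) = (W/pi)*sinc(W*t/pi) is the impulse response of the ideal low-pass filter with cutoff W (here W = 4).
Its Fourier transform is a rectangular function:
F(omega) = 1 for |omega| < 4, 0 otherwise

Answer: rect(omega/8) [i.e., 1 for |omega| < 4, 0 otherwise]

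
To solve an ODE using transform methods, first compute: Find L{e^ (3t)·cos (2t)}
First shifting: L{e^(at)f(t)} = F(s-a)
L{cos(2t)} = s/(s² + 4)
Shift: (s-3)/((s-3)² + 4)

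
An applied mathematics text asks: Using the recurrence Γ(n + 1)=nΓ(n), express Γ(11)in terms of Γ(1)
Γ(11)=10Γ(10)=10·9Γ(9)=...=10!·Γ(1)=3628800·Γ(1)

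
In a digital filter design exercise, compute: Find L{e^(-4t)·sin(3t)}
First shifting: L{e^(at)f(t)} = F(s-a)
L{sin(3t)} = 3/(s² + 9)
Shift: 3/((s + 4)² + 9)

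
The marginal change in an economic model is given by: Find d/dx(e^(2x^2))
Chain rule: d/dx[e^u]=e^u · u' where u=2x^2
u'=4x

Answer: 4x·e^(2x^2)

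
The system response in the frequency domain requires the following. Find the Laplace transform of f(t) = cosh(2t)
L{cosh(at)}=s/(s²-a²)
L{cosh(2t)}=s/(s²-4)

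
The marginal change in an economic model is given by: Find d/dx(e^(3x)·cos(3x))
Product rule: (fg)'=f'g+fg'
f=e^(3x), f'=3·e^(3x)
g=cos(3x), g'=-3·sin(3x)

Answer: 3·e^(3x)·cos(3x)-3·e^(3x)·sin(3x)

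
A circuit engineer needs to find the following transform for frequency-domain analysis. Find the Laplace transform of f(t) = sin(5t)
L{sin(wt)} = w/(s² + w²)
L{sin(5t)} = 5/(s² + 25)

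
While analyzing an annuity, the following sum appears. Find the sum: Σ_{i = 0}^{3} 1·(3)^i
Geometric series: S=a(1 - r^n)/(1 - r)
a=1, r=3, n=4
S=1(1 - 81)/-2=40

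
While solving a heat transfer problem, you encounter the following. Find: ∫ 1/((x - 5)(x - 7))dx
Partial fractions: 1/((x-5)(x-7)) = A/(x-5)+B/(x-7)
A = -1/2, B = 1/2
∫ [-1/2· 1/(x-5)+1/2· 1/(x-7)] dx
= (1/2)[ln|x-7| - ln|x-5|]+C

Answer: (1/2)·ln|(x-7)/(x-5)|+C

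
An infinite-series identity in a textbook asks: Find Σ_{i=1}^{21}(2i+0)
= 2·Σ i+0·21 = 2·231+0 = 462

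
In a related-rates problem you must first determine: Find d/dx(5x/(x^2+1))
Quotient rule: (f/g)'=(f'g - fg')/g²
f=5x, f'=5
g=x^2 + 1, g'=2x

Answer: (5·(x^2 + 1) - 10x^2)/(x^2 + 1)²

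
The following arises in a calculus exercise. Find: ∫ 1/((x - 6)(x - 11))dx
Partial fractions: 1/((x-6)(x-11))=A/(x-6)+B/(x-11)
A=-1/5, B=1/5
∫ [-1/5· 1/(x-6)+1/5· 1/(x-11)] dx
=(1/5)[ln|x-11| - ln|x-6|]+C

Answer: (1/5)·ln|(x-11)/(x-6)|+C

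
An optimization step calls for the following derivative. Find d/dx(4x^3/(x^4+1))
Quotient rule: (f/g)'=(f'g - fg')/g²
f=4x^3, f'=12x^2
g=x^4+1, g'=4x^3

Answer: (12x^2·(x^4+1)-16x^6)/(x^4+1)²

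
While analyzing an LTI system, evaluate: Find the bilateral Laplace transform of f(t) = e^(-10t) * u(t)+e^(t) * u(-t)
For e^(-10t) * u(t): L=1/(s+10), Re(s) > -10
For e^(t) * u(-t): L=-1/(s-1), Re(s) < 1
Combined: F(s)=1/(s+10)-1/(s-1), -10 < Re(s) < 1

Answer: 1/(s+10)-1/(s-1), ROC: -10 < Re(s) < 1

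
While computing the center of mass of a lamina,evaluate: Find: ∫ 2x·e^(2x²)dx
Let u=2x², du=4x dx
∫ (1/2)e^u du=e^u/2 + C

Answer: e^(2x²)/2 + C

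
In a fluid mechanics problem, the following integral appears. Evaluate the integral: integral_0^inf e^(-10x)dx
integral_0^inf e^(-10x) dx = [-1/10*e^(-10x)]_0^inf
= 0 - (-1/10) = 1/10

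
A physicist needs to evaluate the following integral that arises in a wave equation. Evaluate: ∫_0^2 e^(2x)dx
Antiderivative: (1/2)e^(2x)
Evaluate: (1/2)(e^4-1)

Answer: (e^4-1)/2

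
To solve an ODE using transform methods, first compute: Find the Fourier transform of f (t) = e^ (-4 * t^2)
The Fourier transform of a Gaussian e^(-a*t^2) is sqrt(pi/a)*e^(-omega^2/(4a)).
With a=4: F(omega)=sqrt(pi)/2*e^(-omega^2/16)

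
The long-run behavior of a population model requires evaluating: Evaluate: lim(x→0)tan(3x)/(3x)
tan(u) ≈ u for small u:
tan(3x)/(3x) ≈ 3x/(3x)=3/3

Answer: 1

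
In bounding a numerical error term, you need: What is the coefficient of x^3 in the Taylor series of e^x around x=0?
Taylor series of e^x=Σ x^n/n!
Coefficient of x^3=1/3!=1/6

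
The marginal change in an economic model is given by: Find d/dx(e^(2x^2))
Chain rule: d/dx[e^u] = e^u · u' where u = 2x^2
u' = 4x

Answer: 4x·e^(2x^2)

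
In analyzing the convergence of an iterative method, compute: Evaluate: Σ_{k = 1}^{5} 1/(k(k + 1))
Partial fractions: 1/(k(k+1)) = 1/k - 1/(k+1)
Telescoping sum: 1(1-1/6) = 1·5/6

Answer: 5/6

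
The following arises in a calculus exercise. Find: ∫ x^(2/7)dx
Power rule: ∫ x^(2/7) dx = x^(9/7)/(9/7) + C

Answer: (7/9)·x^(9/7) + C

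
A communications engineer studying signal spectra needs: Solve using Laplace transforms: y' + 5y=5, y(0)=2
Take L of both sides: sY(s)-2+5Y(s)=5/s
Y(s)(s+5)=5/s+2
Y(s)=5/(s(s+5))+2/(s+5)
Partial fractions: 5/(s(s+5))=1/s - 1/(s+5)
So Y(s)=1/s+1/(s+5)
Inverse transform (L^(-1){1/s}=1, L^(-1){1/(s+5)}=e^(-5t)):

Answer: y(t)=1+e^(-5t)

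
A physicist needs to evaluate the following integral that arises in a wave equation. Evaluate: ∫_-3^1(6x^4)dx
Step 1: Find antiderivative F(x) = (6/5)x^5
Step 2: F(1) - F(-3) = 6/5 - (-1458/5) = 1464/5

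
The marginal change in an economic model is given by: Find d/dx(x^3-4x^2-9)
Power rule: d/dx(ax^n)=n·a·x^(n-1)
Term by term: 3·x^2-8·x

Answer: 3x^2-8x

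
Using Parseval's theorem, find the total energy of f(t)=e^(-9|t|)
Parseval's theorem: E=integral |f(t)|^2 dt=(1/2pi) integral |F(omega)|^2 domega
E=integral_{-inf}^{inf} e^(-18|t|) dt=2*integral_0^inf e^(-18t) dt=2/(2*9)=1/9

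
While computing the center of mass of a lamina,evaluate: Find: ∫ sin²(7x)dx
Using identity sin²(u) = (1 - cos(2u))/2:
∫ (1 - cos(14x))/2 dx = x/2 - sin(14x)/28+C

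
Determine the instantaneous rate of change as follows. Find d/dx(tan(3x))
Chain rule: d/dx[tan(u)]=sec²(u)·u' where u=3x
u'=3

Answer: 3·sec²(3x)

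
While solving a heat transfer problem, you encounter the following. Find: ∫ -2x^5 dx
Using power rule: ∫ -2x^5 dx=-2/6 x^6+C=(-1/3)x^6+C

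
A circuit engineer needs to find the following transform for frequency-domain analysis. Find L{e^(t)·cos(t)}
First shifting: L{e^(at)f(t)}=F(s-a)
L{cos(t)}=s/(s² + 1)
Shift: (s-1)/((s-1)² + 1)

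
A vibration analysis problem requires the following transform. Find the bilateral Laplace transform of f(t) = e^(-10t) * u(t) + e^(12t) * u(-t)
For e^(-10t)*u(t): L=1/(s+10), Re(s) > -10
For e^(12t)*u(-t): L=-1/(s-12), Re(s) < 12
Combined: F(s)=1/(s+10)-1/(s-12), -10 < Re(s) < 12

Answer: 1/(s+10)-1/(s-12), ROC: -10 < Re(s) < 12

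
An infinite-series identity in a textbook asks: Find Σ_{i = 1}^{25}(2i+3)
= 2·Σ i + 3·25 = 2·325 + 75 = 725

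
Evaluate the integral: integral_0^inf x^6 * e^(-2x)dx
This is a Gamma integral. Substitute u=2x (du=2 dx):
integral_0^inf x^6 * e^(-2x) dx=(1/2^7) integral_0^inf u^6 * e^(-u) du
=Gamma(7)/2^7=6!/2^7=720/128

Answer: 45/8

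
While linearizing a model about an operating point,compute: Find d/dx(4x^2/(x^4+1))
Quotient rule: (f/g)'=(f'g - fg')/g²
f=4x^2, f'=8x
g=x^4+1, g'=4x^3

Answer: (8x·(x^4+1)-16x^5)/(x^4+1)²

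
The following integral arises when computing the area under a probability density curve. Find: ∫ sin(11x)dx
Using substitution u=11x: ∫ sin(u) du/11=-cos(u)/11+C

Answer: (-1/11)cos(11x)+C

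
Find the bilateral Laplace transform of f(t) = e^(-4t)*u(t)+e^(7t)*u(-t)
For e^(-4t)*u(t): L=1/(s + 4), Re(s) > -4
For e^(7t)*u(-t): L=-1/(s-7), Re(s) < 7
Combined: F(s)=1/(s + 4) - 1/(s-7), -4 < Re(s) < 7

Answer: 1/(s + 4) - 1/(s-7), ROC: -4 < Re(s) < 7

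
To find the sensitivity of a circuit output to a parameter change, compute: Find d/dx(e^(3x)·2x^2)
Product rule: (fg)' = f'g+fg'
f = e^(3x), f' = 3·e^(3x)
g = 2x^2, g' = 4x

Answer: 6·e^(3x)·x^2+4·e^(3x)·x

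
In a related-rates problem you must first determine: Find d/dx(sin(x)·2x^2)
Product rule: (fg)'=f'g+fg'
f=sin(x), f'=cos(x)
g=2x^2, g'=4x

Answer: 2·cos(x)·x^2+4·sin(x)·x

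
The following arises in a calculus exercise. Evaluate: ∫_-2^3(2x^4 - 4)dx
Step 1: Find antiderivative F(x)=(2/5)x^5-4x
Step 2: F(3) - F(-2)=426/5 - (-24/5)=90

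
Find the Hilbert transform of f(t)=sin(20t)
The Hilbert transform shifts each frequency component by -pi/2.
H{sin(wt)}=-cos(wt)
With w=20: H{sin(20t)}=-cos(20t)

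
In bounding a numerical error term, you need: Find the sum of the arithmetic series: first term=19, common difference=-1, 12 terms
Last term: a_n = 19+(12-1)·-1 = 8
Sum = n(a_1+a_n)/2 = 12(19+8)/2 = 162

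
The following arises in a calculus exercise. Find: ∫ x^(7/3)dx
Power rule: ∫ x^(7/3) dx = x^(10/3)/(10/3) + C

Answer: (3/10)·x^(10/3) + C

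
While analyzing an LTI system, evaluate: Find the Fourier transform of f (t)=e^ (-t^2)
The Fourier transform of a Gaussian e^(-t^2) is sqrt(pi) * e^(-omega^2/4).
With a=1: F(omega)=sqrt(pi) * e^(-omega^2/4)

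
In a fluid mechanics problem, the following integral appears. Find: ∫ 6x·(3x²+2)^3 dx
Let u = 3x²+2, du = 6x dx
∫ u^3 du = u^4/4+C

Answer: (3x²+2)^4/4+C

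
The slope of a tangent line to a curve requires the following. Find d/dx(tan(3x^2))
Chain rule: d/dx[tan(u)]=sec²(u)·u' where u=3x^2
u'=6x

Answer: 6x·sec²(3x^2)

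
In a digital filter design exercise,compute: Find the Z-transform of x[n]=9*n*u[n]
Z{n * u[n]}=z/(z-1)^2
By linearity: Z{9 * n * u[n]}=9z/(z-1)^2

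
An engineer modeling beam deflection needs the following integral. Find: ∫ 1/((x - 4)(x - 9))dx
Partial fractions: 1/((x-4)(x-9))=A/(x-4)+B/(x-9)
A=-1/5, B=1/5
∫ [-1/5· 1/(x-4)+1/5· 1/(x-9)] dx
=(1/5)[ln|x-9| - ln|x-4|]+C

Answer: (1/5)·ln|(x-9)/(x-4)|+C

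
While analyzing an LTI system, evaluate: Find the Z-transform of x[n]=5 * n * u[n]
Z{n*u[n]}=z/(z-1)^2
By linearity: Z{5*n*u[n]}=5z/(z-1)^2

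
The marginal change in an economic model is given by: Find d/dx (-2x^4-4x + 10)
Power rule: d/dx(ax^n)=n·a·x^(n-1)
Term by term: -8·x^3-4

Answer: -8x^3-4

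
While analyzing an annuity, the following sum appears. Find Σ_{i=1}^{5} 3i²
= 3·n(n+1)(2n+1)/6 = 3·5·6·11/6 = 165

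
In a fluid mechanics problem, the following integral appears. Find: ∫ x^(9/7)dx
Power rule: ∫ x^(9/7) dx=x^(16/7)/(16/7) + C

Answer: (7/16)·x^(16/7) + C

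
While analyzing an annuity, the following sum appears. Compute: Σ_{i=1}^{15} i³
Using formula: Σ i^3 = [n(n + 1)/2]² = [15·16/2]² = 14400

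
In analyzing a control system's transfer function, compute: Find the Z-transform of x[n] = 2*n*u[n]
Z{n * u[n]} = z/(z-1)^2
By linearity: Z{2 * n * u[n]} = 2z/(z-1)^2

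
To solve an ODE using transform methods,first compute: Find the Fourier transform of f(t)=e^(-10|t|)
Using the standard pair: F{e^(-a|t|)}=2a/(a^2 + omega^2)
With a=10: F(omega)=20/(100 + omega^2)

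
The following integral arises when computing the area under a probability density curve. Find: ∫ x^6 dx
Using power rule: ∫ x^6 dx = 1/7 x^7+C = (1/7)x^7+C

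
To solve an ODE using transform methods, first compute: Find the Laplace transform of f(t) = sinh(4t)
L{sinh(at)}=a/(s²-a²)
L{sinh(4t)}=4/(s²-16)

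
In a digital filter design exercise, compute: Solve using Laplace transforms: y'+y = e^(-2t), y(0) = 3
Take L: sY - 3+Y = 1/(s+2)
Y(s+1) = 1/(s+2)+3
Y = 1/((s+2)(s+1))+3/(s+1)
Partial fractions: 1/((s+2)(s+1)) = -1/(s+2)+1/(s+1)
So Y = -1/(s+2)+4/(s+1)
Inverse Laplace transform (L^(-1){1/(s+2)} = e^(-2t), L^(-1){1/(s+1)} = e^(-t)):

Answer: y(t) = -1·e^(-2t)+4·e^(-t)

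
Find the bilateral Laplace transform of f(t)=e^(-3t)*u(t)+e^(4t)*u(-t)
For e^(-3t) * u(t): L=1/(s + 3), Re(s) > -3
For e^(4t) * u(-t): L=-1/(s-4), Re(s) < 4
Combined: F(s)=1/(s + 3) - 1/(s-4), -3 < Re(s) < 4

Answer: 1/(s + 3) - 1/(s-4), ROC: -3 < Re(s) < 4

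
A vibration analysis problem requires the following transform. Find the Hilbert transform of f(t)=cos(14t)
The Hilbert transform shifts each frequency component by -pi/2.
H{cos(wt)}=sin(wt)
With w=14: H{cos(14t)}=sin(14t)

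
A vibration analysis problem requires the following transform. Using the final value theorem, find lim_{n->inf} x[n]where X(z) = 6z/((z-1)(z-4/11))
Final value theorem: lim x[n] = lim_{z->1} (z-1) * X(z)
(z-1) * X(z) = 6z/(z-4/11)
As z->1: 6/(1 - 4/11) = 6/(7/11) = 66/7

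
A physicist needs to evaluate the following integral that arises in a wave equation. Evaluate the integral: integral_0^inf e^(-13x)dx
integral_0^inf e^(-13x) dx = [-1/13*e^(-13x)]_0^inf
= 0 - (-1/13) = 1/13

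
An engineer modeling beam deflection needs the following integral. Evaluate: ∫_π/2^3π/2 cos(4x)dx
Antiderivative: sin(4x)/4
Evaluate at bounds: [sin(4·3π/2)/4] - [sin(4·π/2)/4]
= ((0) - (0))/4 = 0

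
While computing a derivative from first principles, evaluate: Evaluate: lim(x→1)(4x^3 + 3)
Polynomial is continuous, so substitute x = 1:
4·1^3+3 = 7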